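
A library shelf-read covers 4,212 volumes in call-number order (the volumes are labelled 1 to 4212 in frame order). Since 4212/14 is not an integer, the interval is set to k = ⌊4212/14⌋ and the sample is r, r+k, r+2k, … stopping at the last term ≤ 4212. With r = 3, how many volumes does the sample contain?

15

k = ⌊4212/14⌋ = 300
Achieved size = ⌊(4212 − 3)/300⌋ + 1 = ⌊4209/300⌋ + 1 = 14 + 1 = 15
(last selection: 3 + 14×300 = 4203 ≤ 4212; next would be 4503 > 4212)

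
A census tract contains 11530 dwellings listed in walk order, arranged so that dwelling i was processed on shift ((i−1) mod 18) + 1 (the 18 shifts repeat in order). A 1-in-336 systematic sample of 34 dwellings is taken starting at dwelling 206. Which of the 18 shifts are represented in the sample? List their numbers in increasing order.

Consecutive selections differ by k = 336, so their shift numbers differ by 336 mod 18 = 12.
gcd(336, 18) = 6, so the sample visits 18/6 = 3 distinct residues mod 18.
Start 206 is shift 8; the shifts hit are 2, 8, 14.

2, 8, 14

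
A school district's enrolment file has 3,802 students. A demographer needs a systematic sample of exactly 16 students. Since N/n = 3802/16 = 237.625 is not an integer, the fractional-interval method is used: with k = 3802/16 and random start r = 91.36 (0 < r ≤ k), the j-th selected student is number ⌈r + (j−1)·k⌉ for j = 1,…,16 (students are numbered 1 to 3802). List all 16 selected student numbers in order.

92, 329, 567, 805, 1042, 1280, 1518, 1755, 1993, 2230, 2468, 2706, 2943, 3181, 3419, 3656

j=1: r + 0k = 91.36 → ⌈·⌉ = 92
j=2: r + 1k = 328.985 → ⌈·⌉ = 329
j=3: r + 2k = 566.61 → ⌈·⌉ = 567
j=4: r + 3k = 804.235 → ⌈·⌉ = 805
j=5: r + 4k = 1041.86 → ⌈·⌉ = 1042
j=6: r + 5k = 1279.485 → ⌈·⌉ = 1280
j=7: r + 6k = 1517.11 → ⌈·⌉ = 1518
j=8: r + 7k = 1754.735 → ⌈·⌉ = 1755
j=9: r + 8k = 1992.36 → ⌈·⌉ = 1993
j=10: r + 9k = 2229.985 → ⌈·⌉ = 2230
j=11: r + 10k = 2467.61 → ⌈·⌉ = 2468
j=12: r + 11k = 2705.235 → ⌈·⌉ = 2706
j=13: r + 12k = 2942.86 → ⌈·⌉ = 2943
j=14: r + 13k = 3180.485 → ⌈·⌉ = 3181
j=15: r + 14k = 3418.11 → ⌈·⌉ = 3419
j=16: r + 15k = 3655.735 → ⌈·⌉ = 3656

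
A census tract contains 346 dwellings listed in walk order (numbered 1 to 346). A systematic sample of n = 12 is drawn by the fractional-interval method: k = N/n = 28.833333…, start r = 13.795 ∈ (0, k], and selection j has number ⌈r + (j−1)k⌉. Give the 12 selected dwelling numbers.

j=1: r + 0k = 13.795 → ⌈·⌉ = 14
j=2: r + 1k = 42.628333… → ⌈·⌉ = 43
j=3: r + 2k = 71.461666… → ⌈·⌉ = 72
j=4: r + 3k = 100.295 → ⌈·⌉ = 101
j=5: r + 4k = 129.128333… → ⌈·⌉ = 130
j=6: r + 5k = 157.961666… → ⌈·⌉ = 158
j=7: r + 6k = 186.795 → ⌈·⌉ = 187
j=8: r + 7k = 215.628333… → ⌈·⌉ = 216
j=9: r + 8k = 244.461666… → ⌈·⌉ = 245
j=10: r + 9k = 273.295 → ⌈·⌉ = 274
j=11: r + 10k = 302.128333… → ⌈·⌉ = 303
j=12: r + 11k = 330.961666… → ⌈·⌉ = 331

14, 43, 72, 101, 130, 158, 187, 216, 245, 274, 303, 331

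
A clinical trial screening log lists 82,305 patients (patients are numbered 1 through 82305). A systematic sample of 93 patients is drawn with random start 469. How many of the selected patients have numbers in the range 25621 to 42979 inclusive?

k = 82305/93 = 885
First selection ≥ 25621: 469 + ⌈(25621−469)/885⌉·885 = 469 + 29×885 = 26134
Last selection ≤ 42979: 469 + ⌊(42979−469)/885⌋·885 = 469 + 48×885 = 42949
Count = 48 − 29 + 1 = 20

20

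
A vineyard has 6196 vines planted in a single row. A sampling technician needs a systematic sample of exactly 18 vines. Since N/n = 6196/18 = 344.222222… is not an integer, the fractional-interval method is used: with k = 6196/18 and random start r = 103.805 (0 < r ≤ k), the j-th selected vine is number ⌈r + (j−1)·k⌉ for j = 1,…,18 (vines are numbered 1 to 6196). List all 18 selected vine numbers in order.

j=1: r + 0k = 103.805 → ⌈·⌉ = 104
j=2: r + 1k = 448.027222… → ⌈·⌉ = 449
j=3: r + 2k = 792.249444… → ⌈·⌉ = 793
j=4: r + 3k = 1136.471666… → ⌈·⌉ = 1137
j=5: r + 4k = 1480.693888… → ⌈·⌉ = 1481
j=6: r + 5k = 1824.916111… → ⌈·⌉ = 1825
j=7: r + 6k = 2169.138333… → ⌈·⌉ = 2170
j=8: r + 7k = 2513.360555… → ⌈·⌉ = 2514
j=9: r + 8k = 2857.582777… → ⌈·⌉ = 2858
j=10: r + 9k = 3201.805 → ⌈·⌉ = 3202
j=11: r + 10k = 3546.027222… → ⌈·⌉ = 3547
j=12: r + 11k = 3890.249444… → ⌈·⌉ = 3891
j=13: r + 12k = 4234.471666… → ⌈·⌉ = 4235
j=14: r + 13k = 4578.693888… → ⌈·⌉ = 4579
j=15: r + 14k = 4922.916111… → ⌈·⌉ = 4923
j=16: r + 15k = 5267.138333… → ⌈·⌉ = 5268
j=17: r + 16k = 5611.360555… → ⌈·⌉ = 5612
j=18: r + 17k = 5955.582777… → ⌈·⌉ = 5956

104, 449, 793, 1137, 1481, 1825, 2170, 2514, 2858, 3202, 3547, 3891, 4235, 4579, 4923, 5268, 5612, 5956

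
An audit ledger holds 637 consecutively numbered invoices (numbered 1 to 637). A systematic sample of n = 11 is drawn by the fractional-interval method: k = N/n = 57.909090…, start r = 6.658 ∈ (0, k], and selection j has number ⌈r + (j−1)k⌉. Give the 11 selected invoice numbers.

j=1: r + 0k = 6.658 → ⌈·⌉ = 7
j=2: r + 1k = 64.567090… → ⌈·⌉ = 65
j=3: r + 2k = 122.476181… → ⌈·⌉ = 123
j=4: r + 3k = 180.385272… → ⌈·⌉ = 181
j=5: r + 4k = 238.294363… → ⌈·⌉ = 239
j=6: r + 5k = 296.203454… → ⌈·⌉ = 297
j=7: r + 6k = 354.112545… → ⌈·⌉ = 355
j=8: r + 7k = 412.021636… → ⌈·⌉ = 413
j=9: r + 8k = 469.930727… → ⌈·⌉ = 470
j=10: r + 9k = 527.839818… → ⌈·⌉ = 528
j=11: r + 10k = 585.748909… → ⌈·⌉ = 586

7, 65, 123, 181, 239, 297, 355, 413, 470, 528, 586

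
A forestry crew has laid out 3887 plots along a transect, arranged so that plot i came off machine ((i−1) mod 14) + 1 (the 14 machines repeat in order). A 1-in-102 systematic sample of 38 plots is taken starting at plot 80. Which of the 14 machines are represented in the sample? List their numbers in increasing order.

2, 4, 6, 8, 10, 12, 14

Consecutive selections differ by k = 102, so their machine numbers differ by 102 mod 14 = 4.
gcd(102, 14) = 2, so the sample visits 14/2 = 7 distinct residues mod 14.
Start 80 is machine 10; the machines hit are 2, 4, 6, 8, 10, 12, 14.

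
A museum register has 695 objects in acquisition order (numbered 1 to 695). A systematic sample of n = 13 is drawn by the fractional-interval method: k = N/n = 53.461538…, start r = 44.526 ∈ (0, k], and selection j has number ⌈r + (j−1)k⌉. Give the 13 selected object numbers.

j=1: r + 0k = 44.526 → ⌈·⌉ = 45
j=2: r + 1k = 97.987538… → ⌈·⌉ = 98
j=3: r + 2k = 151.449076… → ⌈·⌉ = 152
j=4: r + 3k = 204.910615… → ⌈·⌉ = 205
j=5: r + 4k = 258.372153… → ⌈·⌉ = 259
j=6: r + 5k = 311.833692… → ⌈·⌉ = 312
j=7: r + 6k = 365.295230… → ⌈·⌉ = 366
j=8: r + 7k = 418.756769… → ⌈·⌉ = 419
j=9: r + 8k = 472.218307… → ⌈·⌉ = 473
j=10: r + 9k = 525.679846… → ⌈·⌉ = 526
j=11: r + 10k = 579.141384… → ⌈·⌉ = 580
j=12: r + 11k = 632.602923… → ⌈·⌉ = 633
j=13: r + 12k = 686.064461… → ⌈·⌉ = 687

45, 98, 152, 205, 259, 312, 366, 419, 473, 526, 580, 633, 687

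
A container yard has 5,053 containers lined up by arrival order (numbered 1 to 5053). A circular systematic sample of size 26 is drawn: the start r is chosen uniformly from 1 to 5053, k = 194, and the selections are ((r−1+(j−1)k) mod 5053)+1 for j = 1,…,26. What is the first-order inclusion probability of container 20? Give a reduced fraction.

26/5053

For each position j, as r ranges over 1…5053 the j-th selection hits every container exactly once, so container 20 is selected for exactly 26 of the 5053 starts.
Inclusion probability = 26/5053.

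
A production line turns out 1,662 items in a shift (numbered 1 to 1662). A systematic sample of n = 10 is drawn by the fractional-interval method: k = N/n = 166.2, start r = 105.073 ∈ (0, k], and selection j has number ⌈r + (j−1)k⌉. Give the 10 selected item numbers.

j=1: r + 0k = 105.073 → ⌈·⌉ = 106
j=2: r + 1k = 271.273 → ⌈·⌉ = 272
j=3: r + 2k = 437.473 → ⌈·⌉ = 438
j=4: r + 3k = 603.673 → ⌈·⌉ = 604
j=5: r + 4k = 769.873 → ⌈·⌉ = 770
j=6: r + 5k = 936.073 → ⌈·⌉ = 937
j=7: r + 6k = 1102.273 → ⌈·⌉ = 1103
j=8: r + 7k = 1268.473 → ⌈·⌉ = 1269
j=9: r + 8k = 1434.673 → ⌈·⌉ = 1435
j=10: r + 9k = 1600.873 → ⌈·⌉ = 1601

106, 272, 438, 604, 770, 937, 1103, 1269, 1435, 1601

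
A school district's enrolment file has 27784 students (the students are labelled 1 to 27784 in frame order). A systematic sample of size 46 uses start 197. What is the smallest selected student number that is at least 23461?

k = 27784/46 = 604
Steps past start: ⌈(23461 − 197)/604⌉ = ⌈23264/604⌉ = 39
Selected student: 197 + 39×604 = 23753

23753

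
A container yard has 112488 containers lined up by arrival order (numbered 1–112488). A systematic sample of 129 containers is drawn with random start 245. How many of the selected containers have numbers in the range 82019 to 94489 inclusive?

k = 112488/129 = 872
First selection ≥ 82019: 245 + ⌈(82019−245)/872⌉·872 = 245 + 94×872 = 82213
Last selection ≤ 94489: 245 + ⌊(94489−245)/872⌋·872 = 245 + 108×872 = 94421
Count = 108 − 94 + 1 = 15

15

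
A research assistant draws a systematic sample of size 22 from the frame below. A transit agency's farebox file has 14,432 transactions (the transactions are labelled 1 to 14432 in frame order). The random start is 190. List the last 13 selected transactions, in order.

k = N/n = 14432/22 = 656
10th selection = 190 + 9×656 = 6094
11th: 6094 + 656 = 6750
12th: 6750 + 656 = 7406
13th: 7406 + 656 = 8062
14th: 8062 + 656 = 8718
15th: 8718 + 656 = 9374
16th: 9374 + 656 = 10030
17th: 10030 + 656 = 10686
18th: 10686 + 656 = 11342
19th: 11342 + 656 = 11998
20th: 11998 + 656 = 12654
21st: 12654 + 656 = 13310
22nd: 13310 + 656 = 13966

6094, 6750, 7406, 8062, 8718, 9374, 10030, 10686, 11342, 11998, 12654, 13310, 13966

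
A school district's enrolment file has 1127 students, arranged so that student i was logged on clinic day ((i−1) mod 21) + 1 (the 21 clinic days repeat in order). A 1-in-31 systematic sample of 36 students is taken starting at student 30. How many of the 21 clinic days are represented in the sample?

21

Consecutive selections differ by k = 31, so their clinic day numbers differ by 31 mod 21 = 10.
gcd(31, 21) = 1, so the sample visits 21/1 = 21 distinct residues mod 21.
Start 30 is clinic day 9; the clinic days hit are 1, 2, 3, 4, 5, 6, 7, 8, 9, 10, 11, 12, 13, 14, 15, 16, 17, 18, 19, 20, 21.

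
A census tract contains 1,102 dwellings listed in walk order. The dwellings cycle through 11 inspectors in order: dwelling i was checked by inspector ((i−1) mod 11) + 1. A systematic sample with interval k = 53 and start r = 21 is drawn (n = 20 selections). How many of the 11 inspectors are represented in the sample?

11

Consecutive selections differ by k = 53, so their inspector numbers differ by 53 mod 11 = 9.
gcd(53, 11) = 1, so the sample visits 11/1 = 11 distinct residues mod 11.
Start 21 is inspector 10; the inspectors hit are 1, 2, 3, 4, 5, 6, 7, 8, 9, 10, 11.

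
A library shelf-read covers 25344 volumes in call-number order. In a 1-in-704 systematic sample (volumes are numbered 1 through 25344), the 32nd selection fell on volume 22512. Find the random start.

688

k = 704
r = 22512 − (32−1)×704 = 22512 − 21824 = 688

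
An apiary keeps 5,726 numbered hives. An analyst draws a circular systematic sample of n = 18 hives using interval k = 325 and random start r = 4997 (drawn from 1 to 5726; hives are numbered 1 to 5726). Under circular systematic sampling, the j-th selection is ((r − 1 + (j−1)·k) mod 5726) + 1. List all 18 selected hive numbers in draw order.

Selection 1: 4997
Selection 2: 4997 + 325 = 5322
Selection 3: 5322 + 325 = 5647
Selection 4: 5647 + 325 = 5972 → 5972 − 5726 = 246
Selection 5: 246 + 325 = 571
Selection 6: 571 + 325 = 896
Selection 7: 896 + 325 = 1221
Selection 8: 1221 + 325 = 1546
Selection 9: 1546 + 325 = 1871
Selection 10: 1871 + 325 = 2196
Selection 11: 2196 + 325 = 2521
Selection 12: 2521 + 325 = 2846
Selection 13: 2846 + 325 = 3171
Selection 14: 3171 + 325 = 3496
Selection 15: 3496 + 325 = 3821
Selection 16: 3821 + 325 = 4146
Selection 17: 4146 + 325 = 4471
Selection 18: 4471 + 325 = 4796

4997, 5322, 5647, 246, 571, 896, 1221, 1546, 1871, 2196, 2521, 2846, 3171, 3496, 3821, 4146, 4471, 4796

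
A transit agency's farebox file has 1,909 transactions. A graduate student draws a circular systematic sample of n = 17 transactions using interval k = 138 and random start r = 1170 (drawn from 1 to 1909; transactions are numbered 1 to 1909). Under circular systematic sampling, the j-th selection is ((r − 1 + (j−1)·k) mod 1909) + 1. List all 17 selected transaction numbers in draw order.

Selection 1: 1170
Selection 2: 1170 + 138 = 1308
Selection 3: 1308 + 138 = 1446
Selection 4: 1446 + 138 = 1584
Selection 5: 1584 + 138 = 1722
Selection 6: 1722 + 138 = 1860
Selection 7: 1860 + 138 = 1998 → 1998 − 1909 = 89
Selection 8: 89 + 138 = 227
Selection 9: 227 + 138 = 365
Selection 10: 365 + 138 = 503
Selection 11: 503 + 138 = 641
Selection 12: 641 + 138 = 779
Selection 13: 779 + 138 = 917
Selection 14: 917 + 138 = 1055
Selection 15: 1055 + 138 = 1193
Selection 16: 1193 + 138 = 1331
Selection 17: 1331 + 138 = 1469

1170, 1308, 1446, 1584, 1722, 1860, 89, 227, 365, 503, 641, 779, 917, 1055, 1193, 1331, 1469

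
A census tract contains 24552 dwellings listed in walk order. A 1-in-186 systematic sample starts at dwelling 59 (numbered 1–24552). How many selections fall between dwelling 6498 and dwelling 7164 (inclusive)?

4

k = 186
First selection ≥ 6498: 59 + ⌈(6498−59)/186⌉·186 = 59 + 35×186 = 6569
Last selection ≤ 7164: 59 + ⌊(7164−59)/186⌋·186 = 59 + 38×186 = 7127
Count = 38 − 35 + 1 = 4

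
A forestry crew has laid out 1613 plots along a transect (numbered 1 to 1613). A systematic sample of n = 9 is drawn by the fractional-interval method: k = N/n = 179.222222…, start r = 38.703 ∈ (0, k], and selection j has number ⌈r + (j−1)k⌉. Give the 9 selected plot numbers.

j=1: r + 0k = 38.703 → ⌈·⌉ = 39
j=2: r + 1k = 217.925222… → ⌈·⌉ = 218
j=3: r + 2k = 397.147444… → ⌈·⌉ = 398
j=4: r + 3k = 576.369666… → ⌈·⌉ = 577
j=5: r + 4k = 755.591888… → ⌈·⌉ = 756
j=6: r + 5k = 934.814111… → ⌈·⌉ = 935
j=7: r + 6k = 1114.036333… → ⌈·⌉ = 1115
j=8: r + 7k = 1293.258555… → ⌈·⌉ = 1294
j=9: r + 8k = 1472.480777… → ⌈·⌉ = 1473

39, 218, 398, 577, 756, 935, 1115, 1294, 1473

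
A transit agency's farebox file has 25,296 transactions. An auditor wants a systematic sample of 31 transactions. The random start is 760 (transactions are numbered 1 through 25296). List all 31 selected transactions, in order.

760, 1576, 2392, 3208, 4024, 4840, 5656, 6472, 7288, 8104, 8920, 9736, 10552, 11368, 12184, 13000, 13816, 14632, 15448, 16264, 17080, 17896, 18712, 19528, 20344, 21160, 21976, 22792, 23608, 24424, 25240

k = N/n = 25296/31 = 816
transaction 1: 760
transaction 2: 760 + 816 = 1576
transaction 3: 1576 + 816 = 2392
transaction 4: 2392 + 816 = 3208
transaction 5: 3208 + 816 = 4024
transaction 6: 4024 + 816 = 4840
transaction 7: 4840 + 816 = 5656
transaction 8: 5656 + 816 = 6472
transaction 9: 6472 + 816 = 7288
transaction 10: 7288 + 816 = 8104
transaction 11: 8104 + 816 = 8920
transaction 12: 8920 + 816 = 9736
transaction 13: 9736 + 816 = 10552
transaction 14: 10552 + 816 = 11368
transaction 15: 11368 + 816 = 12184
transaction 16: 12184 + 816 = 13000
transaction 17: 13000 + 816 = 13816
transaction 18: 13816 + 816 = 14632
transaction 19: 14632 + 816 = 15448
transaction 20: 15448 + 816 = 16264
transaction 21: 16264 + 816 = 17080
transaction 22: 17080 + 816 = 17896
transaction 23: 17896 + 816 = 18712
transaction 24: 18712 + 816 = 19528
transaction 25: 19528 + 816 = 20344
transaction 26: 20344 + 816 = 21160
transaction 27: 21160 + 816 = 21976
transaction 28: 21976 + 816 = 22792
transaction 29: 22792 + 816 = 23608
transaction 30: 23608 + 816 = 24424
transaction 31: 24424 + 816 = 25240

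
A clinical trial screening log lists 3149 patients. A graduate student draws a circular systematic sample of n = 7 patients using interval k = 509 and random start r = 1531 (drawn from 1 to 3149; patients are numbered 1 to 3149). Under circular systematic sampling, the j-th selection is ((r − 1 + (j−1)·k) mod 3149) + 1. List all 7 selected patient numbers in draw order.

Selection 1: 1531
Selection 2: 1531 + 509 = 2040
Selection 3: 2040 + 509 = 2549
Selection 4: 2549 + 509 = 3058
Selection 5: 3058 + 509 = 3567 → 3567 − 3149 = 418
Selection 6: 418 + 509 = 927
Selection 7: 927 + 509 = 1436

1531, 2040, 2549, 3058, 418, 927, 1436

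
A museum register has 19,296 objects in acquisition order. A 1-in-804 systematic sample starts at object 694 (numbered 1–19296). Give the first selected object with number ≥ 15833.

k = 804
Steps past start: ⌈(15833 − 694)/804⌉ = ⌈15139/804⌉ = 19
Selected object: 694 + 19×804 = 15970

15970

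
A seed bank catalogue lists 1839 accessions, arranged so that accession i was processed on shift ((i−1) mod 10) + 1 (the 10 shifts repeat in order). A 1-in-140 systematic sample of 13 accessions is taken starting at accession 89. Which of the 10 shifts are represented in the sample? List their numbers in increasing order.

9

Consecutive selections differ by k = 140, so their shift numbers differ by 140 mod 10 = 0.
gcd(140, 10) = 10, so the sample visits 10/10 = 1 distinct residues mod 10.
Start 89 is shift 9; the shifts hit are 9.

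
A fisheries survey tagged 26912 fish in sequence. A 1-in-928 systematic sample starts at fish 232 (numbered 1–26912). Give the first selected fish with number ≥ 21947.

22504

k = 928
Steps past start: ⌈(21947 − 232)/928⌉ = ⌈21715/928⌉ = 24
Selected fish: 232 + 24×928 = 22504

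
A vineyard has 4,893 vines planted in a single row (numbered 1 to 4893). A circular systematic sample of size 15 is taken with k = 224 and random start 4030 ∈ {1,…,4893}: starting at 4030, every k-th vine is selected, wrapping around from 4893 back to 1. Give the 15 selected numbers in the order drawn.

4030, 4254, 4478, 4702, 33, 257, 481, 705, 929, 1153, 1377, 1601, 1825, 2049, 2273

Selection 1: 4030
Selection 2: 4030 + 224 = 4254
Selection 3: 4254 + 224 = 4478
Selection 4: 4478 + 224 = 4702
Selection 5: 4702 + 224 = 4926 → 4926 − 4893 = 33
Selection 6: 33 + 224 = 257
Selection 7: 257 + 224 = 481
Selection 8: 481 + 224 = 705
Selection 9: 705 + 224 = 929
Selection 10: 929 + 224 = 1153
Selection 11: 1153 + 224 = 1377
Selection 12: 1377 + 224 = 1601
Selection 13: 1601 + 224 = 1825
Selection 14: 1825 + 224 = 2049
Selection 15: 2049 + 224 = 2273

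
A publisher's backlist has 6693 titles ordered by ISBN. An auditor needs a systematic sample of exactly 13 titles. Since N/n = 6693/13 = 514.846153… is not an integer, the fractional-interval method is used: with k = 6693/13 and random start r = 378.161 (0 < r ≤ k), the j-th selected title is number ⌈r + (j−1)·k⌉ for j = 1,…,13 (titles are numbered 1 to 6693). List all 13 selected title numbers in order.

379, 894, 1408, 1923, 2438, 2953, 3468, 3983, 4497, 5012, 5527, 6042, 6557

j=1: r + 0k = 378.161 → ⌈·⌉ = 379
j=2: r + 1k = 893.007153… → ⌈·⌉ = 894
j=3: r + 2k = 1407.853307… → ⌈·⌉ = 1408
j=4: r + 3k = 1922.699461… → ⌈·⌉ = 1923
j=5: r + 4k = 2437.545615… → ⌈·⌉ = 2438
j=6: r + 5k = 2952.391769… → ⌈·⌉ = 2953
j=7: r + 6k = 3467.237923… → ⌈·⌉ = 3468
j=8: r + 7k = 3982.084076… → ⌈·⌉ = 3983
j=9: r + 8k = 4496.930230… → ⌈·⌉ = 4497
j=10: r + 9k = 5011.776384… → ⌈·⌉ = 5012
j=11: r + 10k = 5526.622538… → ⌈·⌉ = 5527
j=12: r + 11k = 6041.468692… → ⌈·⌉ = 6042
j=13: r + 12k = 6556.314846… → ⌈·⌉ = 6557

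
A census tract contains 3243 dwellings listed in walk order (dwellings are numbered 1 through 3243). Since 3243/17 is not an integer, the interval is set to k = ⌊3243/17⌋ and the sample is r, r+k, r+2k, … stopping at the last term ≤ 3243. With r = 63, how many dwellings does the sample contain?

17

k = ⌊3243/17⌋ = 190
Achieved size = ⌊(3243 − 63)/190⌋ + 1 = ⌊3180/190⌋ + 1 = 16 + 1 = 17
(last selection: 63 + 16×190 = 3103 ≤ 3243; next would be 3293 > 3243)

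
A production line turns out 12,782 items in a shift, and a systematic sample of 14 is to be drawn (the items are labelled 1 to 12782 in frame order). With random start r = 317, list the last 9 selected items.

4882, 5795, 6708, 7621, 8534, 9447, 10360, 11273, 12186

k = N/n = 12782/14 = 913
6th selection = 317 + 5×913 = 4882
7th: 4882 + 913 = 5795
8th: 5795 + 913 = 6708
9th: 6708 + 913 = 7621
10th: 7621 + 913 = 8534
11th: 8534 + 913 = 9447
12th: 9447 + 913 = 10360
13th: 10360 + 913 = 11273
14th: 11273 + 913 = 12186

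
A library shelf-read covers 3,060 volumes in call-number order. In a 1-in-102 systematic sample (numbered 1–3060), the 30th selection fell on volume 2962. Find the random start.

4

k = 102
r = 2962 − (30−1)×102 = 2962 − 2958 = 4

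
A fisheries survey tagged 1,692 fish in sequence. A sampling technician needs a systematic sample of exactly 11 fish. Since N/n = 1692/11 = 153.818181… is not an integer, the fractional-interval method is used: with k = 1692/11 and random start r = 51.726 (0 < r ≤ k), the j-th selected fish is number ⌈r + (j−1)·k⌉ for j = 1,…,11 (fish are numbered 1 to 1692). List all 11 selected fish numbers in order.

52, 206, 360, 514, 667, 821, 975, 1129, 1283, 1437, 1590

j=1: r + 0k = 51.726 → ⌈·⌉ = 52
j=2: r + 1k = 205.544181… → ⌈·⌉ = 206
j=3: r + 2k = 359.362363… → ⌈·⌉ = 360
j=4: r + 3k = 513.180545… → ⌈·⌉ = 514
j=5: r + 4k = 666.998727… → ⌈·⌉ = 667
j=6: r + 5k = 820.816909… → ⌈·⌉ = 821
j=7: r + 6k = 974.635090… → ⌈·⌉ = 975
j=8: r + 7k = 1128.453272… → ⌈·⌉ = 1129
j=9: r + 8k = 1282.271454… → ⌈·⌉ = 1283
j=10: r + 9k = 1436.089636… → ⌈·⌉ = 1437
j=11: r + 10k = 1589.907818… → ⌈·⌉ = 1590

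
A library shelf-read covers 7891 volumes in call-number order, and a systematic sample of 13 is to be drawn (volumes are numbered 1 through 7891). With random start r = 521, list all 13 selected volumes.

521, 1128, 1735, 2342, 2949, 3556, 4163, 4770, 5377, 5984, 6591, 7198, 7805

k = N/n = 7891/13 = 607
volume 1: 521
volume 2: 521 + 607 = 1128
volume 3: 1128 + 607 = 1735
volume 4: 1735 + 607 = 2342
volume 5: 2342 + 607 = 2949
volume 6: 2949 + 607 = 3556
volume 7: 3556 + 607 = 4163
volume 8: 4163 + 607 = 4770
volume 9: 4770 + 607 = 5377
volume 10: 5377 + 607 = 5984
volume 11: 5984 + 607 = 6591
volume 12: 6591 + 607 = 7198
volume 13: 7198 + 607 = 7805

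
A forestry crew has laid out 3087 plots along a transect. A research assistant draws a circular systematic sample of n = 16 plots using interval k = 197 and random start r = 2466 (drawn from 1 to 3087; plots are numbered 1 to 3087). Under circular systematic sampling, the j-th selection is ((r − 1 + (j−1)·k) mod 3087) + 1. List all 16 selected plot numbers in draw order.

Selection 1: 2466
Selection 2: 2466 + 197 = 2663
Selection 3: 2663 + 197 = 2860
Selection 4: 2860 + 197 = 3057
Selection 5: 3057 + 197 = 3254 → 3254 − 3087 = 167
Selection 6: 167 + 197 = 364
Selection 7: 364 + 197 = 561
Selection 8: 561 + 197 = 758
Selection 9: 758 + 197 = 955
Selection 10: 955 + 197 = 1152
Selection 11: 1152 + 197 = 1349
Selection 12: 1349 + 197 = 1546
Selection 13: 1546 + 197 = 1743
Selection 14: 1743 + 197 = 1940
Selection 15: 1940 + 197 = 2137
Selection 16: 2137 + 197 = 2334

2466, 2663, 2860, 3057, 167, 364, 561, 758, 955, 1152, 1349, 1546, 1743, 1940, 2137, 2334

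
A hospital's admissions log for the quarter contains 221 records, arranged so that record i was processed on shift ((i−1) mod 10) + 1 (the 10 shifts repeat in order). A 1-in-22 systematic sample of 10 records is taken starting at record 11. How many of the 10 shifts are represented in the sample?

5

Consecutive selections differ by k = 22, so their shift numbers differ by 22 mod 10 = 2.
gcd(22, 10) = 2, so the sample visits 10/2 = 5 distinct residues mod 10.
Start 11 is shift 1; the shifts hit are 1, 3, 5, 7, 9.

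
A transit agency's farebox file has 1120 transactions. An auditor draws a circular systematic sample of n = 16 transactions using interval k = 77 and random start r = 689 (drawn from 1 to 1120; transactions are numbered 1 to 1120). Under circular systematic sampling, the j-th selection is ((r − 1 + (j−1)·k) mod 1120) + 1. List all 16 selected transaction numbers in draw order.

Selection 1: 689
Selection 2: 689 + 77 = 766
Selection 3: 766 + 77 = 843
Selection 4: 843 + 77 = 920
Selection 5: 920 + 77 = 997
Selection 6: 997 + 77 = 1074
Selection 7: 1074 + 77 = 1151 → 1151 − 1120 = 31
Selection 8: 31 + 77 = 108
Selection 9: 108 + 77 = 185
Selection 10: 185 + 77 = 262
Selection 11: 262 + 77 = 339
Selection 12: 339 + 77 = 416
Selection 13: 416 + 77 = 493
Selection 14: 493 + 77 = 570
Selection 15: 570 + 77 = 647
Selection 16: 647 + 77 = 724

689, 766, 843, 920, 997, 1074, 31, 108, 185, 262, 339, 416, 493, 570, 647, 724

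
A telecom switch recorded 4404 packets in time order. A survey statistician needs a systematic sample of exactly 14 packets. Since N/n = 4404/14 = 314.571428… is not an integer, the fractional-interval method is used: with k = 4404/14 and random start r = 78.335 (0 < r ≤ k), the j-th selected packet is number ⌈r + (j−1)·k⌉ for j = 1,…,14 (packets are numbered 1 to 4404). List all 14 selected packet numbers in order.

79, 393, 708, 1023, 1337, 1652, 1966, 2281, 2595, 2910, 3225, 3539, 3854, 4168

j=1: r + 0k = 78.335 → ⌈·⌉ = 79
j=2: r + 1k = 392.906428… → ⌈·⌉ = 393
j=3: r + 2k = 707.477857… → ⌈·⌉ = 708
j=4: r + 3k = 1022.049285… → ⌈·⌉ = 1023
j=5: r + 4k = 1336.620714… → ⌈·⌉ = 1337
j=6: r + 5k = 1651.192142… → ⌈·⌉ = 1652
j=7: r + 6k = 1965.763571… → ⌈·⌉ = 1966
j=8: r + 7k = 2280.335 → ⌈·⌉ = 2281
j=9: r + 8k = 2594.906428… → ⌈·⌉ = 2595
j=10: r + 9k = 2909.477857… → ⌈·⌉ = 2910
j=11: r + 10k = 3224.049285… → ⌈·⌉ = 3225
j=12: r + 11k = 3538.620714… → ⌈·⌉ = 3539
j=13: r + 12k = 3853.192142… → ⌈·⌉ = 3854
j=14: r + 13k = 4167.763571… → ⌈·⌉ = 4168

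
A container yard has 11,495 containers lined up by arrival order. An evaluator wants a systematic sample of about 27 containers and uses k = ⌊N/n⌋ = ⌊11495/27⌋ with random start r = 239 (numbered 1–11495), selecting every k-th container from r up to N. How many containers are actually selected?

k = ⌊11495/27⌋ = 425
Achieved size = ⌊(11495 − 239)/425⌋ + 1 = ⌊11256/425⌋ + 1 = 26 + 1 = 27
(last selection: 239 + 26×425 = 11289 ≤ 11495; next would be 11714 > 11495)

27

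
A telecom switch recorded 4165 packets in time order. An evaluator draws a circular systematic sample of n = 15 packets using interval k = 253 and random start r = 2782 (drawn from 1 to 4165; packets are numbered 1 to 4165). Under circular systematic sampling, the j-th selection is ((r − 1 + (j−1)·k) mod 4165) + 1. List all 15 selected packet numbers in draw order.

Selection 1: 2782
Selection 2: 2782 + 253 = 3035
Selection 3: 3035 + 253 = 3288
Selection 4: 3288 + 253 = 3541
Selection 5: 3541 + 253 = 3794
Selection 6: 3794 + 253 = 4047
Selection 7: 4047 + 253 = 4300 → 4300 − 4165 = 135
Selection 8: 135 + 253 = 388
Selection 9: 388 + 253 = 641
Selection 10: 641 + 253 = 894
Selection 11: 894 + 253 = 1147
Selection 12: 1147 + 253 = 1400
Selection 13: 1400 + 253 = 1653
Selection 14: 1653 + 253 = 1906
Selection 15: 1906 + 253 = 2159

2782, 3035, 3288, 3541, 3794, 4047, 135, 388, 641, 894, 1147, 1400, 1653, 1906, 2159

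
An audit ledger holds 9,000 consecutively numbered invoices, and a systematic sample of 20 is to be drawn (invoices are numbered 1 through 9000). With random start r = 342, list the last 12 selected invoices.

k = N/n = 9000/20 = 450
9th selection = 342 + 8×450 = 3942
10th: 3942 + 450 = 4392
11th: 4392 + 450 = 4842
12th: 4842 + 450 = 5292
13th: 5292 + 450 = 5742
14th: 5742 + 450 = 6192
15th: 6192 + 450 = 6642
16th: 6642 + 450 = 7092
17th: 7092 + 450 = 7542
18th: 7542 + 450 = 7992
19th: 7992 + 450 = 8442
20th: 8442 + 450 = 8892

3942, 4392, 4842, 5292, 5742, 6192, 6642, 7092, 7542, 7992, 8442, 8892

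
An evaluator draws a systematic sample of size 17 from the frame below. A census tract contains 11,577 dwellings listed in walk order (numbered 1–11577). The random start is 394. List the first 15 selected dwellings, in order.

k = N/n = 11577/17 = 681
dwelling 1: 394
dwelling 2: 394 + 681 = 1075
dwelling 3: 1075 + 681 = 1756
dwelling 4: 1756 + 681 = 2437
dwelling 5: 2437 + 681 = 3118
dwelling 6: 3118 + 681 = 3799
dwelling 7: 3799 + 681 = 4480
dwelling 8: 4480 + 681 = 5161
dwelling 9: 5161 + 681 = 5842
dwelling 10: 5842 + 681 = 6523
dwelling 11: 6523 + 681 = 7204
dwelling 12: 7204 + 681 = 7885
dwelling 13: 7885 + 681 = 8566
dwelling 14: 8566 + 681 = 9247
dwelling 15: 9247 + 681 = 9928

394, 1075, 1756, 2437, 3118, 3799, 4480, 5161, 5842, 6523, 7204, 7885, 8566, 9247, 9928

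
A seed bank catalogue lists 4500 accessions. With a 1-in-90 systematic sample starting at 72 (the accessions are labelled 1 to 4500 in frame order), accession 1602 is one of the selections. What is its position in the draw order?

k = 90
position = (1602 − 72)/90 + 1 = 1530/90 + 1 = 17 + 1 = 18

18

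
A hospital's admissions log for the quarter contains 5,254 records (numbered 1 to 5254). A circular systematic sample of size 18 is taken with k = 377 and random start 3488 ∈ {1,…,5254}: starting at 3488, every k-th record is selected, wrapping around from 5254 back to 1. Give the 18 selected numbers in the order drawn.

Selection 1: 3488
Selection 2: 3488 + 377 = 3865
Selection 3: 3865 + 377 = 4242
Selection 4: 4242 + 377 = 4619
Selection 5: 4619 + 377 = 4996
Selection 6: 4996 + 377 = 5373 → 5373 − 5254 = 119
Selection 7: 119 + 377 = 496
Selection 8: 496 + 377 = 873
Selection 9: 873 + 377 = 1250
Selection 10: 1250 + 377 = 1627
Selection 11: 1627 + 377 = 2004
Selection 12: 2004 + 377 = 2381
Selection 13: 2381 + 377 = 2758
Selection 14: 2758 + 377 = 3135
Selection 15: 3135 + 377 = 3512
Selection 16: 3512 + 377 = 3889
Selection 17: 3889 + 377 = 4266
Selection 18: 4266 + 377 = 4643

3488, 3865, 4242, 4619, 4996, 119, 496, 873, 1250, 1627, 2004, 2381, 2758, 3135, 3512, 3889, 4266, 4643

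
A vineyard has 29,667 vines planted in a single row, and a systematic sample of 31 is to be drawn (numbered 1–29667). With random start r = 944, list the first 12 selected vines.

k = N/n = 29667/31 = 957
vine 1: 944
vine 2: 944 + 957 = 1901
vine 3: 1901 + 957 = 2858
vine 4: 2858 + 957 = 3815
vine 5: 3815 + 957 = 4772
vine 6: 4772 + 957 = 5729
vine 7: 5729 + 957 = 6686
vine 8: 6686 + 957 = 7643
vine 9: 7643 + 957 = 8600
vine 10: 8600 + 957 = 9557
vine 11: 9557 + 957 = 10514
vine 12: 10514 + 957 = 11471

944, 1901, 2858, 3815, 4772, 5729, 6686, 7643, 8600, 9557, 10514, 11471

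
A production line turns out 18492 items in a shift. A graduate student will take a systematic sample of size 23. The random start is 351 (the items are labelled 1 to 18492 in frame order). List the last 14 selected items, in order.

7587, 8391, 9195, 9999, 10803, 11607, 12411, 13215, 14019, 14823, 15627, 16431, 17235, 18039

k = N/n = 18492/23 = 804
10th selection = 351 + 9×804 = 7587
11th: 7587 + 804 = 8391
12th: 8391 + 804 = 9195
13th: 9195 + 804 = 9999
14th: 9999 + 804 = 10803
15th: 10803 + 804 = 11607
16th: 11607 + 804 = 12411
17th: 12411 + 804 = 13215
18th: 13215 + 804 = 14019
19th: 14019 + 804 = 14823
20th: 14823 + 804 = 15627
21st: 15627 + 804 = 16431
22nd: 16431 + 804 = 17235
23rd: 17235 + 804 = 18039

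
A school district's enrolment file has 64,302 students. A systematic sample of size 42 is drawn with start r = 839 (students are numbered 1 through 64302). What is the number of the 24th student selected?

k = 64302/42 = 1531
24th selection = r + (24−1)·k = 839 + 23×1531 = 839 + 35213 = 36052

36052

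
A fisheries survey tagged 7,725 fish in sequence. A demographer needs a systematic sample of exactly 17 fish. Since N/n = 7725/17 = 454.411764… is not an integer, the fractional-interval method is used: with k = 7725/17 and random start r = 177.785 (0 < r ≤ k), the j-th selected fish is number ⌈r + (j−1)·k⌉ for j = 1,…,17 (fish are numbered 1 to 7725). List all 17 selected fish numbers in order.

j=1: r + 0k = 177.785 → ⌈·⌉ = 178
j=2: r + 1k = 632.196764… → ⌈·⌉ = 633
j=3: r + 2k = 1086.608529… → ⌈·⌉ = 1087
j=4: r + 3k = 1541.020294… → ⌈·⌉ = 1542
j=5: r + 4k = 1995.432058… → ⌈·⌉ = 1996
j=6: r + 5k = 2449.843823… → ⌈·⌉ = 2450
j=7: r + 6k = 2904.255588… → ⌈·⌉ = 2905
j=8: r + 7k = 3358.667352… → ⌈·⌉ = 3359
j=9: r + 8k = 3813.079117… → ⌈·⌉ = 3814
j=10: r + 9k = 4267.490882… → ⌈·⌉ = 4268
j=11: r + 10k = 4721.902647… → ⌈·⌉ = 4722
j=12: r + 11k = 5176.314411… → ⌈·⌉ = 5177
j=13: r + 12k = 5630.726176… → ⌈·⌉ = 5631
j=14: r + 13k = 6085.137941… → ⌈·⌉ = 6086
j=15: r + 14k = 6539.549705… → ⌈·⌉ = 6540
j=16: r + 15k = 6993.961470… → ⌈·⌉ = 6994
j=17: r + 16k = 7448.373235… → ⌈·⌉ = 7449

178, 633, 1087, 1542, 1996, 2450, 2905, 3359, 3814, 4268, 4722, 5177, 5631, 6086, 6540, 6994, 7449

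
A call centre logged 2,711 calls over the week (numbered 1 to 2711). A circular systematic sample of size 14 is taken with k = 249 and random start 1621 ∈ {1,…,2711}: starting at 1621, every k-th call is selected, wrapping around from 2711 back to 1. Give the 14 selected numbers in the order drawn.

Selection 1: 1621
Selection 2: 1621 + 249 = 1870
Selection 3: 1870 + 249 = 2119
Selection 4: 2119 + 249 = 2368
Selection 5: 2368 + 249 = 2617
Selection 6: 2617 + 249 = 2866 → 2866 − 2711 = 155
Selection 7: 155 + 249 = 404
Selection 8: 404 + 249 = 653
Selection 9: 653 + 249 = 902
Selection 10: 902 + 249 = 1151
Selection 11: 1151 + 249 = 1400
Selection 12: 1400 + 249 = 1649
Selection 13: 1649 + 249 = 1898
Selection 14: 1898 + 249 = 2147

1621, 1870, 2119, 2368, 2617, 155, 404, 653, 902, 1151, 1400, 1649, 1898, 2147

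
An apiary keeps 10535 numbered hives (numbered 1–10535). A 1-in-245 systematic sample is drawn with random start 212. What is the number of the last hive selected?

10502

k = 245
43rd selection = r + (43−1)·k = 212 + 42×245 = 212 + 10290 = 10502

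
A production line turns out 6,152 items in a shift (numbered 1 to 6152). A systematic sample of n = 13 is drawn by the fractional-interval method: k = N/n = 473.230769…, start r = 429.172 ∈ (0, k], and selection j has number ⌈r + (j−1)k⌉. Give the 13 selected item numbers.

430, 903, 1376, 1849, 2323, 2796, 3269, 3742, 4216, 4689, 5162, 5635, 6108

j=1: r + 0k = 429.172 → ⌈·⌉ = 430
j=2: r + 1k = 902.402769… → ⌈·⌉ = 903
j=3: r + 2k = 1375.633538… → ⌈·⌉ = 1376
j=4: r + 3k = 1848.864307… → ⌈·⌉ = 1849
j=5: r + 4k = 2322.095076… → ⌈·⌉ = 2323
j=6: r + 5k = 2795.325846… → ⌈·⌉ = 2796
j=7: r + 6k = 3268.556615… → ⌈·⌉ = 3269
j=8: r + 7k = 3741.787384… → ⌈·⌉ = 3742
j=9: r + 8k = 4215.018153… → ⌈·⌉ = 4216
j=10: r + 9k = 4688.248923… → ⌈·⌉ = 4689
j=11: r + 10k = 5161.479692… → ⌈·⌉ = 5162
j=12: r + 11k = 5634.710461… → ⌈·⌉ = 5635
j=13: r + 12k = 6107.941230… → ⌈·⌉ = 6108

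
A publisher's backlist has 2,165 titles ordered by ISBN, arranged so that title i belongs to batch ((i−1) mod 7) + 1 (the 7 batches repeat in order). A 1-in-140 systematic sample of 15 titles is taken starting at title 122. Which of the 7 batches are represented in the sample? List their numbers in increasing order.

3

Consecutive selections differ by k = 140, so their batch numbers differ by 140 mod 7 = 0.
gcd(140, 7) = 7, so the sample visits 7/7 = 1 distinct residues mod 7.
Start 122 is batch 3; the batches hit are 3.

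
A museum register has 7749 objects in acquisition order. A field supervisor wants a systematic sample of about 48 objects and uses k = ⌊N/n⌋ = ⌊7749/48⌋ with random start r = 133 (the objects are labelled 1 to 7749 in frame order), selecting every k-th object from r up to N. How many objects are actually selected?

48

k = ⌊7749/48⌋ = 161
Achieved size = ⌊(7749 − 133)/161⌋ + 1 = ⌊7616/161⌋ + 1 = 47 + 1 = 48
(last selection: 133 + 47×161 = 7700 ≤ 7749; next would be 7861 > 7749)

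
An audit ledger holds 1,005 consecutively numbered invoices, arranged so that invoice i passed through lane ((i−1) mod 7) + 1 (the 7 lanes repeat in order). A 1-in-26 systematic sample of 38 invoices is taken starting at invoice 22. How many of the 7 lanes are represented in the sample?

7

Consecutive selections differ by k = 26, so their lane numbers differ by 26 mod 7 = 5.
gcd(26, 7) = 1, so the sample visits 7/1 = 7 distinct residues mod 7.
Start 22 is lane 1; the lanes hit are 1, 2, 3, 4, 5, 6, 7.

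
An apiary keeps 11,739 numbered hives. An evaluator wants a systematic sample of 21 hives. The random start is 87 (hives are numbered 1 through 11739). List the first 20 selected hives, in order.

87, 646, 1205, 1764, 2323, 2882, 3441, 4000, 4559, 5118, 5677, 6236, 6795, 7354, 7913, 8472, 9031, 9590, 10149, 10708

k = N/n = 11739/21 = 559
hive 1: 87
hive 2: 87 + 559 = 646
hive 3: 646 + 559 = 1205
hive 4: 1205 + 559 = 1764
hive 5: 1764 + 559 = 2323
hive 6: 2323 + 559 = 2882
hive 7: 2882 + 559 = 3441
hive 8: 3441 + 559 = 4000
hive 9: 4000 + 559 = 4559
hive 10: 4559 + 559 = 5118
hive 11: 5118 + 559 = 5677
hive 12: 5677 + 559 = 6236
hive 13: 6236 + 559 = 6795
hive 14: 6795 + 559 = 7354
hive 15: 7354 + 559 = 7913
hive 16: 7913 + 559 = 8472
hive 17: 8472 + 559 = 9031
hive 18: 9031 + 559 = 9590
hive 19: 9590 + 559 = 10149
hive 20: 10149 + 559 = 10708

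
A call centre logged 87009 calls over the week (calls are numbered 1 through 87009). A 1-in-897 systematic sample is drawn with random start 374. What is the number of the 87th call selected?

k = 897
87th selection = r + (87−1)·k = 374 + 86×897 = 374 + 77142 = 77516

77516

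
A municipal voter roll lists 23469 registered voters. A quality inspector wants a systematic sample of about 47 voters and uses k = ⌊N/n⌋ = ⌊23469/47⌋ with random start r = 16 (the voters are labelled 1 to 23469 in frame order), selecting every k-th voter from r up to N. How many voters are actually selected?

k = ⌊23469/47⌋ = 499
Achieved size = ⌊(23469 − 16)/499⌋ + 1 = ⌊23453/499⌋ + 1 = 47 + 1 = 48
(last selection: 16 + 47×499 = 23469 ≤ 23469; next would be 23968 > 23469)

48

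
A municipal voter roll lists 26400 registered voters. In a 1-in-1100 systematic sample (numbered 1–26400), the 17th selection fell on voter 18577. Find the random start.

k = 1100
r = 18577 − (17−1)×1100 = 18577 − 17600 = 977

977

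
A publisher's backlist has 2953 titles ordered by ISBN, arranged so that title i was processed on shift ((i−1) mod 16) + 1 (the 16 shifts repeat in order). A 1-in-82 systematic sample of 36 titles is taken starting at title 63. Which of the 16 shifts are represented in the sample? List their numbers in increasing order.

Consecutive selections differ by k = 82, so their shift numbers differ by 82 mod 16 = 2.
gcd(82, 16) = 2, so the sample visits 16/2 = 8 distinct residues mod 16.
Start 63 is shift 15; the shifts hit are 1, 3, 5, 7, 9, 11, 13, 15.

1, 3, 5, 7, 9, 11, 13, 15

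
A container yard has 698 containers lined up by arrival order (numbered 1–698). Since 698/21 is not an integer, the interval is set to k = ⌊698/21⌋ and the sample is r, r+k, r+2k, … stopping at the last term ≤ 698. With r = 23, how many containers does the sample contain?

k = ⌊698/21⌋ = 33
Achieved size = ⌊(698 − 23)/33⌋ + 1 = ⌊675/33⌋ + 1 = 20 + 1 = 21
(last selection: 23 + 20×33 = 683 ≤ 698; next would be 716 > 698)

21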